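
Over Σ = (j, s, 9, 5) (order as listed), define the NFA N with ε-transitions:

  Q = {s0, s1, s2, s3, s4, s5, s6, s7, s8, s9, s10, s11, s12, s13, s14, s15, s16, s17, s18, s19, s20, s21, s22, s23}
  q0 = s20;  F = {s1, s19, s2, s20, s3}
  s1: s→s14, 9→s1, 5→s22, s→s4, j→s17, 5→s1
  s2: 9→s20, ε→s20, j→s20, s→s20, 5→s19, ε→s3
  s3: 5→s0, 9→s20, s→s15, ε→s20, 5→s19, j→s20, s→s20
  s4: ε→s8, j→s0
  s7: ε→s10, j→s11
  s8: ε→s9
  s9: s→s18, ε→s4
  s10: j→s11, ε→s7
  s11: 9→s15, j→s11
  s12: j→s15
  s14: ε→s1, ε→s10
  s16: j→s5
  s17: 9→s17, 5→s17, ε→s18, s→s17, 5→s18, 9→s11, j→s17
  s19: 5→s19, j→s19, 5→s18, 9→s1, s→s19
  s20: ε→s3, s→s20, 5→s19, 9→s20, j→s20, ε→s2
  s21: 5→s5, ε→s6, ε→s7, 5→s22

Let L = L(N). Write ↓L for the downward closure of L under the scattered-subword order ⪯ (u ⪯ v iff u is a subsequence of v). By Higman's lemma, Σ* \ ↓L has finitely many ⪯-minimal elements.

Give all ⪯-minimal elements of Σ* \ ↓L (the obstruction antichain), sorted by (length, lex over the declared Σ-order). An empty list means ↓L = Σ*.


|Q|=24, |F|=5, |δ|=56 (15 ε).
min D↑ (4 st, q0=0, F={3}): 0:j→0,s→0,9→0,5→1 1:j→1,s→1,9→2,5→1 2:j→3,s→2,9→2,5→2 3:j→3,s→3,9→3,5→3.
'59j': run [17, 14, 13, 5] end={s0,s11,s15,s17,s18} ∉↓L; 3/3 single-dels accept.
1 words, ⪯-incomp.

min(Σ*\↓L) = [59j].


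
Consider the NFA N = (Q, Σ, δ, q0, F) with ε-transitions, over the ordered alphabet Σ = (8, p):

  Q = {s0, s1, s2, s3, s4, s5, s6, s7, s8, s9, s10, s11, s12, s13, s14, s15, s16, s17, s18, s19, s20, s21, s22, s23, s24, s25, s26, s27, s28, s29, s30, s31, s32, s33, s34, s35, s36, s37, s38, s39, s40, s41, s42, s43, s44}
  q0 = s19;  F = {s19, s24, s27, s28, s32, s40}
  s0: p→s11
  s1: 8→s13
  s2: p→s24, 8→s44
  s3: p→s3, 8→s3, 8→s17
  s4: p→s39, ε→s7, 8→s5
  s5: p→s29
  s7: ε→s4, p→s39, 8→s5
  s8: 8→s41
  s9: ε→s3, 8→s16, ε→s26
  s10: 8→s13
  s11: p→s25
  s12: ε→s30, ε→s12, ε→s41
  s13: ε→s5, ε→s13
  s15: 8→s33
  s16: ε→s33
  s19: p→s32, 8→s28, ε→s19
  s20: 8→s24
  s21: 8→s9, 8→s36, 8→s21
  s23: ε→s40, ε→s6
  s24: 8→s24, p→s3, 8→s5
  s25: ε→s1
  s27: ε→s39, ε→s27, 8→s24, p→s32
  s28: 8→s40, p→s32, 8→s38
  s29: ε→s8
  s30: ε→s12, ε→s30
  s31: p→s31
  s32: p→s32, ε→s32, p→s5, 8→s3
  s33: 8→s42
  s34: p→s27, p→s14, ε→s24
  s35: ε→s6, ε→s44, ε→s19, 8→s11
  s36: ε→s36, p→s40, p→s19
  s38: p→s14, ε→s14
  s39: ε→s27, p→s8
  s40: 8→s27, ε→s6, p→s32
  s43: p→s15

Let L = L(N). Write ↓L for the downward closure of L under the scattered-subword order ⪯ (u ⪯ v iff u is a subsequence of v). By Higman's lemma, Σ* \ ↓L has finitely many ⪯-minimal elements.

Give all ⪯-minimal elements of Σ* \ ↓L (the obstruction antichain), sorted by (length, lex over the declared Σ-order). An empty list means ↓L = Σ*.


|Q|=45, |F|=6, |δ|=74 (28 ε).
min D↑ (7 st, q0=0, F={4}): 0:8→1,p→2 1:8→3,p→2 2:8→4,p→2 3:8→5,p→2 4:8→4,p→4 5:8→6,p→2 6:8→6,p→4.
'p8': |S_i|=[16, 8, 3] end={s17,s3,s41} rej; 2/2 single-dels accept.
'8888p': N↓-sim [16, 15, 14, 10, 7, 5] end={s17,s29,s3,s41,s8} — reject; 5/5 deletions ∈↓L.
2 obstructions.

min(Σ*\↓L) = [p8, 8888p].


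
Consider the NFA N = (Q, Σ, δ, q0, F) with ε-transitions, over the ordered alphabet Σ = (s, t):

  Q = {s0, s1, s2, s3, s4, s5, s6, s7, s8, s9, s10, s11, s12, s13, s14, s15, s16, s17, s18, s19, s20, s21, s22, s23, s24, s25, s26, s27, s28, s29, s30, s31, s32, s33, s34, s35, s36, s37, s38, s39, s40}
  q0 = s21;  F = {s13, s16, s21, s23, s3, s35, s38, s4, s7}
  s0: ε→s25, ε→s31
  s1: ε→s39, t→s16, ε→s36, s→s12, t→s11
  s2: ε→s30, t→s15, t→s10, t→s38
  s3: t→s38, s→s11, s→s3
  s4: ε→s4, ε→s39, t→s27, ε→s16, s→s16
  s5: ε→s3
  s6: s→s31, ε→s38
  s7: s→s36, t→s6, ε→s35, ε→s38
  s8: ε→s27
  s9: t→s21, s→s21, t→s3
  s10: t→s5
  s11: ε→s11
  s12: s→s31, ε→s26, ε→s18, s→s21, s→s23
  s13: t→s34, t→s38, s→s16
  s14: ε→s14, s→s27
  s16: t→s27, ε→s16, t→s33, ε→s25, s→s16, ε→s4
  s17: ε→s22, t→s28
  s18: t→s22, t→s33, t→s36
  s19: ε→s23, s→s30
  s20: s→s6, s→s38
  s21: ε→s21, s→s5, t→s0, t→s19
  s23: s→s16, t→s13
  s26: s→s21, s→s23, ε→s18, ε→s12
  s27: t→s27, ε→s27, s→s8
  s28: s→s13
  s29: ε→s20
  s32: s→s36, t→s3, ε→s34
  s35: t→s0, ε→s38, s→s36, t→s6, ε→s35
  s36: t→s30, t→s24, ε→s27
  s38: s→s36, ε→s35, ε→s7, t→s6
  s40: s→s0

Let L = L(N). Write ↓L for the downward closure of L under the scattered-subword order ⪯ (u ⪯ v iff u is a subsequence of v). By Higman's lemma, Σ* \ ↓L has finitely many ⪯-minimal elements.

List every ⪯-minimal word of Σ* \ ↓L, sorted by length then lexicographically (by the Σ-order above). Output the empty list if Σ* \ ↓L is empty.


A = [sts, tst, ttts].

|Q|=41, |F|=9, |δ|=88 (33 ε).
min D↑ (7 st, q0=0, F={6}): 0:s→1,t→2 1:s→1,t→3 2:s→4,t→5 3:s→6,t→3 4:s→4,t→6 5:s→4,t→3 6:s→6,t→6 (ε-aug+det+¬).
'sts': |S_i|=[24, 19, 13, 6] end={s24,s27,s30,s31,s36,s8} ∉↓L; 3/3 deletions ∈↓L.
'tst': N↓-sim [24, 20, 11, 5] end={s24,s27,s30,s33,s8} rej; 3/3 deletions ∈↓L.
'ttts': |S_i|=[24, 20, 18, 14, 6] end={s24,s27,s30,s31,s36,s8} — reject; 4/4 deletions ∈↓L.
3 obstructions.


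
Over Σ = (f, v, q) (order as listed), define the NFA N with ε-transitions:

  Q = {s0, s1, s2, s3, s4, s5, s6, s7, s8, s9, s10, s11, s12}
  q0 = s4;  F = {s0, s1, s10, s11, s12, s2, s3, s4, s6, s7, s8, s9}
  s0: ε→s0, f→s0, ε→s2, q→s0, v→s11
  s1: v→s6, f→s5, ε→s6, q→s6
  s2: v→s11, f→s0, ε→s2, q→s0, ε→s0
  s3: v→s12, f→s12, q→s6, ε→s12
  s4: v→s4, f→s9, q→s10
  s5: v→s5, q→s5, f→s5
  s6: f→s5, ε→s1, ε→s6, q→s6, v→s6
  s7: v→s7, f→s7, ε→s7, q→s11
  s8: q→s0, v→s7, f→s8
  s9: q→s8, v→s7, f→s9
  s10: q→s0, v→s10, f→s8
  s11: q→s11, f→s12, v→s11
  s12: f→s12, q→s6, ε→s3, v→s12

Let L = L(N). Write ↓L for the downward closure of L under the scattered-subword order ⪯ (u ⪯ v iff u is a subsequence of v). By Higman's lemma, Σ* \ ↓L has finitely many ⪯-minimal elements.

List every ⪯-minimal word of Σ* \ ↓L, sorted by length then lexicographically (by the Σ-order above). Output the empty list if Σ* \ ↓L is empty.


min(Σ*\↓L) = [fvqfqf, qqvfqf].

|Q|=13, |F|=12, |δ|=49 (10 ε).
min D↑ (10 st, q0=0, F={9}): 0:f→1,v→0,q→2 1:f→1,v→3,q→4 2:f→4,v→2,q→5 3:f→3,v→3,q→6 4:f→4,v→3,q→5 5:f→5,v→6,q→5 6:f→7,v→6,q→6 7:f→7,v→7,q→8 8:f→9,v→8,q→8 9:f→9,v→9,q→9.
'fvqfqf': |S_i|=[13, 11, 7, 6, 5, 3, 1] end={s5} rej; 6/6 single-dels accept.
'qqvfqf': |S_i|=[13, 11, 8, 6, 5, 3, 1] end={s5} ∉↓L; 6/6 del acc.
2 obstructions.


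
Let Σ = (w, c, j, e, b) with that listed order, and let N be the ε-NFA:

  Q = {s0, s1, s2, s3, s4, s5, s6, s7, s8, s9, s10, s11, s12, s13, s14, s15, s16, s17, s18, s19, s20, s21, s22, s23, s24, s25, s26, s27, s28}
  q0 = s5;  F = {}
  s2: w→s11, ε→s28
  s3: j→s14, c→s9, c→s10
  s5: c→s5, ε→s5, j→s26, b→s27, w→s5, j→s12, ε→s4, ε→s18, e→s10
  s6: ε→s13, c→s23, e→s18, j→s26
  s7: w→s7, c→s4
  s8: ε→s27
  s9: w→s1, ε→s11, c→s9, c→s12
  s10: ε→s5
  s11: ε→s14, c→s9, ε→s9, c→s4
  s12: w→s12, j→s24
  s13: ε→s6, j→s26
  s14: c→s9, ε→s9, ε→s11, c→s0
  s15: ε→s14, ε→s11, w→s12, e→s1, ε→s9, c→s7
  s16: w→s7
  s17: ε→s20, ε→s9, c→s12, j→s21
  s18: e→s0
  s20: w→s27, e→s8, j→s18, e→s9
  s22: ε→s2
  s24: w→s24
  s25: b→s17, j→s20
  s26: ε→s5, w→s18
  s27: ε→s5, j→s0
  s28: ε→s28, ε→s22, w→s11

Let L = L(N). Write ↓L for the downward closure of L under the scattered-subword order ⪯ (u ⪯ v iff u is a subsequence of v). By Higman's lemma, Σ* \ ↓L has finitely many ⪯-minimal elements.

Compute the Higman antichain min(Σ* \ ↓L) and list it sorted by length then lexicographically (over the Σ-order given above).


|Q|=29, |F|=0, |δ|=65 (23 ε).
min D↑ (1 st, q0=0, F={0}): 0:w→0,c→0,j→0,e→0,b→0.
ε ∈ L(D↑) ⇒ ↓L = ∅.

min(Σ*\↓L) = [ε].


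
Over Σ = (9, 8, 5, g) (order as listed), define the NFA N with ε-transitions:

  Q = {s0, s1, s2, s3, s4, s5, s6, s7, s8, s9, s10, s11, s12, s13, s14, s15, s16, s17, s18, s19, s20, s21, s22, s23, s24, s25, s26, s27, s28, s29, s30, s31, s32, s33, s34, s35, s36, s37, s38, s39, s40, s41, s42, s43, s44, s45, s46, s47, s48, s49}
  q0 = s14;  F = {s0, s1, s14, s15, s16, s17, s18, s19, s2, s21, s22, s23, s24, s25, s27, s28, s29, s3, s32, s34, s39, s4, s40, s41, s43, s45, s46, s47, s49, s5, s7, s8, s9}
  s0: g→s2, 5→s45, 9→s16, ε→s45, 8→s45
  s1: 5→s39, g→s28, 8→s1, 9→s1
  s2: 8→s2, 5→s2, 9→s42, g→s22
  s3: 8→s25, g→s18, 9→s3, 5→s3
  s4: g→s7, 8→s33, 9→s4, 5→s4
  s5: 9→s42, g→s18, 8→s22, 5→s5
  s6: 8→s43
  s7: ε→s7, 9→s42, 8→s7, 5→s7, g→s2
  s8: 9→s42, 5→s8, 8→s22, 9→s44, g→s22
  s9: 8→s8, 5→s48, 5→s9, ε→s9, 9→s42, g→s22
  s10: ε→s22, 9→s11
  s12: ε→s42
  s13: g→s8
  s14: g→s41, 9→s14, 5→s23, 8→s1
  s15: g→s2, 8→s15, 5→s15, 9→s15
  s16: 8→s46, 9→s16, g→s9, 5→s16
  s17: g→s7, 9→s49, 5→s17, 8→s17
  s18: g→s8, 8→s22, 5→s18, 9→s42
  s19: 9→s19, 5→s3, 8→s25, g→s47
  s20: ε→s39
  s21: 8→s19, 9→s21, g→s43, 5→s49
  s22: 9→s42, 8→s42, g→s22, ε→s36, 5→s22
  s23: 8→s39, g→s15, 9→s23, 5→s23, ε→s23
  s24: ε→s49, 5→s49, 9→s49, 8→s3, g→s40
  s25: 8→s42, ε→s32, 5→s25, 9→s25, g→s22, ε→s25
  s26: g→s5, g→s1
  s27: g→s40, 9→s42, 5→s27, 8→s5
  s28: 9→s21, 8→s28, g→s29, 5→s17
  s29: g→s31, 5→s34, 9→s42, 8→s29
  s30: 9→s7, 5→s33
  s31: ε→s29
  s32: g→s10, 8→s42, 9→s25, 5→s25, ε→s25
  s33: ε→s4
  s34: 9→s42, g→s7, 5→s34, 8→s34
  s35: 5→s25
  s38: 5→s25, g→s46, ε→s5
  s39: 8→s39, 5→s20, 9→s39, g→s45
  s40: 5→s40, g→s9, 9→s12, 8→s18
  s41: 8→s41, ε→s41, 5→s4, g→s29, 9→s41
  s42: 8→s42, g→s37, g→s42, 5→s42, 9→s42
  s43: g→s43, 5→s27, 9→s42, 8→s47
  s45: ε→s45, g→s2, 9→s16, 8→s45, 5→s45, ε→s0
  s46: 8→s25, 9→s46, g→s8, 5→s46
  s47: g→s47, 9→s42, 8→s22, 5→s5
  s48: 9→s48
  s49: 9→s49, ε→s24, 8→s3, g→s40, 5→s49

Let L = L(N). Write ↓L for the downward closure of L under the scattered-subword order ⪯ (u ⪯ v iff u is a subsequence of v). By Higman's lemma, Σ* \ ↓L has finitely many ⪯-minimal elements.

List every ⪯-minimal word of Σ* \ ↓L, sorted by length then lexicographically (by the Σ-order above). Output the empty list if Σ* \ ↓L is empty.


A = [gg9, 5ggg8, 8g9888].

|Q|=50, |F|=33, |δ|=169 (19 ε).
min D↑ (31 st, q0=0, F={14}): 0:9→0,8→1,5→2,g→3 1:9→1,8→1,5→4,g→5 2:9→2,8→4,5→2,g→6 3:9→3,8→3,5→7,g→8 4:9→4,8→4,5→4,g→9 5:9→10,8→5,5→11,g→8 6:9→6,8→6,5→6,g→12 7:9→7,8→7,5→7,g→13 8:9→14,8→8,5→15,g→8 9:9→16,8→9,5→9,g→12 10:9→10,8→17,5→18,g→19 11:9→18,8→11,5→11,g→13 12:9→14,8→12,5→12,g→20 13:9→14,8→13,5→13,g→12 14:9→14,8→14,5→14,g→14 15:9→14,8→15,5→15,g→13 16:9→16,8→21,5→16,g→22 17:9→17,8→23,5→24,g→25 18:9→18,8→24,5→18,g→26 19:9→14,8→25,5→27,g→19 20:9→14,8→14,5→20,g→20 21:9→21,8→23,5→21,g→28 22:9→14,8→28,5→22,g→20 23:9→23,8→14,5→23,g→20 24:9→24,8→23,5→24,g→29 25:9→14,8→20,5→30,g→25 26:9→14,8→29,5→26,g→22 27:9→14,8→30,5→27,g→26 28:9→14,8→20,5→28,g→20 29:9→14,8→20,5→29,g→28 30:9→14,8→20,5→30,g→29 [Hopcroft].
'gg9': run [44, 39, 22, 6] end={s11,s12,s37,s42,s44,s48} ∉↓L; 3/3 deletions ∈↓L.
'5ggg8': N↓-sim [44, 34, 22, 11, 4, 2] end={s37,s42} rej; 5/5 del acc.
'8g9888': |S_i|=[44, 42, 35, 26, 16, 8, 2] end={s37,s42} — reject; 6/6 deletions ∈↓L.
3 words, ⪯-incomp.


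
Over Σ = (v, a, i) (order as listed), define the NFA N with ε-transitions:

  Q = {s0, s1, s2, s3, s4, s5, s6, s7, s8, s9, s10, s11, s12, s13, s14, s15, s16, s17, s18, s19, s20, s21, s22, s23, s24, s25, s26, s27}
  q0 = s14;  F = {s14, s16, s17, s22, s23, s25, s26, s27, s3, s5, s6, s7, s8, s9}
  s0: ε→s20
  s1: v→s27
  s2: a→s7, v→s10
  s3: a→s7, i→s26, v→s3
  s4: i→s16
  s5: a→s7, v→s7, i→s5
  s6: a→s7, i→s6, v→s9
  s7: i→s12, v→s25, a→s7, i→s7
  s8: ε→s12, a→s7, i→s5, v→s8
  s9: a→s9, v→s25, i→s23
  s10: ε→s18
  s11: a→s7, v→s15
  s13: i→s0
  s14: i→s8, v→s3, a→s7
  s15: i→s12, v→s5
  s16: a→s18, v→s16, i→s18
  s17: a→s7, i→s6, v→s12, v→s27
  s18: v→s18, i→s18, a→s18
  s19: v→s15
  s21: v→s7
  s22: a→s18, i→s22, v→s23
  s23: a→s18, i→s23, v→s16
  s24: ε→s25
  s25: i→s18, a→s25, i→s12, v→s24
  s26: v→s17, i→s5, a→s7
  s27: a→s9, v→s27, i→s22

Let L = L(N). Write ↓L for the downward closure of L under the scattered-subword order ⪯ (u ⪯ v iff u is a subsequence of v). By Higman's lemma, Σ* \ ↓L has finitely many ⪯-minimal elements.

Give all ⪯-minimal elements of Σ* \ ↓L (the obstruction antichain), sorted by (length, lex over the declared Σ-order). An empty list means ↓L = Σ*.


A = [avi, iivvi, vivvia].

|Q|=28, |F|=14, |δ|=63 (4 ε).
min D↑ (15 st, q0=0, F={8}): 0:v→1,a→2,i→3 1:v→1,a→2,i→4 2:v→5,a→2,i→2 3:v→3,a→2,i→6 4:v→7,a→2,i→6 5:v→5,a→5,i→8 6:v→2,a→2,i→6 7:v→9,a→2,i→10 8:v→8,a→8,i→8 9:v→9,a→11,i→12 10:v→11,a→2,i→10 11:v→5,a→11,i→13 12:v→13,a→8,i→12 13:v→14,a→8,i→13 14:v→14,a→8,i→8.
'avi': |S_i|=[17, 8, 5, 2] end={s12,s18} rej; 3/3 del acc.
'iivvi': N↓-sim [17, 15, 11, 8, 5, 2] end={s12,s18} — reject; 5/5 single-dels accept.
'vivvia': N↓-sim [17, 16, 14, 12, 9, 5, 1] end={s18} rej; 6/6 deletions ∈↓L.
3 obstructions.


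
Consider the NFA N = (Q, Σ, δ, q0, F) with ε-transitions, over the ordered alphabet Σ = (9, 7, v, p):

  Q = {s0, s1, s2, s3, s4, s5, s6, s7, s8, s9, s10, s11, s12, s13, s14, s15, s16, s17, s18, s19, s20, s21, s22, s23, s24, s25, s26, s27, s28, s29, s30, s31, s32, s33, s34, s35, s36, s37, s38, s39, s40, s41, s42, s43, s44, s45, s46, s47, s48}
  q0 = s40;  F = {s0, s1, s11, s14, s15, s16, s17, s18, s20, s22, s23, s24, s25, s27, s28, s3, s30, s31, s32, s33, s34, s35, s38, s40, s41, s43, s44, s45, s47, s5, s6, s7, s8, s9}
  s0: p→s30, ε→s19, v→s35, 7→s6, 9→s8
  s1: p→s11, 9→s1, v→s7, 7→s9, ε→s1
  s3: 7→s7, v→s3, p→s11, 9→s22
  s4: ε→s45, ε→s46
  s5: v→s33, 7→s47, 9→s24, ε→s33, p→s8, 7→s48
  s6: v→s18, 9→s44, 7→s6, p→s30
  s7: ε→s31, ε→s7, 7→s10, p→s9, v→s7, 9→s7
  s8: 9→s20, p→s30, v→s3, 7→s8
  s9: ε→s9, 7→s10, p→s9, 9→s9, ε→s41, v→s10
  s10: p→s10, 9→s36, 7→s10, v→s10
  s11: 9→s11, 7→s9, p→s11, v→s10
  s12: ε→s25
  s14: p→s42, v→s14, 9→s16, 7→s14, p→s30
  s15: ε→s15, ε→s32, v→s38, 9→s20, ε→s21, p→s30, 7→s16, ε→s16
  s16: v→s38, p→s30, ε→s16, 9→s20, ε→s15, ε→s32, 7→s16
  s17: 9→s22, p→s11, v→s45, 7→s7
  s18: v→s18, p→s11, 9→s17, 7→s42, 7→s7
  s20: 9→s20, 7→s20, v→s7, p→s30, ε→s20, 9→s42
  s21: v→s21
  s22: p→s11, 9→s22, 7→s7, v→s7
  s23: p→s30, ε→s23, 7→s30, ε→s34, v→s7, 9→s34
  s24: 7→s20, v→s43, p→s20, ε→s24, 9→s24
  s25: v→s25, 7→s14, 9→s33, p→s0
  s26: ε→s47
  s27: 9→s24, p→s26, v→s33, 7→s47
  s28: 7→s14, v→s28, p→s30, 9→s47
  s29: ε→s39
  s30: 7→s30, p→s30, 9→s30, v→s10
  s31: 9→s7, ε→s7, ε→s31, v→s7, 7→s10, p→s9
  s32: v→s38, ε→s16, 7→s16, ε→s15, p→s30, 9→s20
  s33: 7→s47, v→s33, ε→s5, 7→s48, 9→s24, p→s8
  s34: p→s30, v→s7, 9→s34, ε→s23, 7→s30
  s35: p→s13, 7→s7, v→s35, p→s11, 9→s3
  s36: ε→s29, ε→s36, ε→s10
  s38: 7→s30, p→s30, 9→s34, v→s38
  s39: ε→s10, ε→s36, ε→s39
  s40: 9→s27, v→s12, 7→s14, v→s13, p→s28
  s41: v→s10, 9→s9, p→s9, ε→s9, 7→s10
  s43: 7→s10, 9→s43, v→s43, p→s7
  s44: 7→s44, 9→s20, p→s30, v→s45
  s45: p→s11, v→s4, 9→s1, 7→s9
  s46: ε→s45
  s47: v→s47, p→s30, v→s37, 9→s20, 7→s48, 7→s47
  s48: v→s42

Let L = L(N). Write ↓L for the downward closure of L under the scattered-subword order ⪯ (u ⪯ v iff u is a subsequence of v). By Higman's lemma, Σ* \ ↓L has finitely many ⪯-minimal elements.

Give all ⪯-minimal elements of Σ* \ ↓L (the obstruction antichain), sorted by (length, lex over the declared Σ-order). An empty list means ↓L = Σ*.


|Q|=49, |F|=34, |δ|=188 (37 ε).
min D↑ (29 st, q0=0, F={15}): 0:9→1,7→2,v→3,p→4 1:9→5,7→6,v→7,p→6 2:9→8,7→2,v→2,p→9 3:9→7,7→2,v→3,p→10 4:9→6,7→2,v→4,p→9 5:9→5,7→11,v→12,p→11 6:9→11,7→6,v→6,p→9 7:9→5,7→6,v→7,p→13 8:9→11,7→8,v→14,p→9 9:9→9,7→9,v→15,p→9 10:9→13,7→16,v→17,p→9 11:9→11,7→11,v→18,p→9 12:9→12,7→15,v→12,p→18 13:9→11,7→13,v→19,p→9 14:9→20,7→9,v→14,p→9 15:9→15,7→15,v→15,p→15 16:9→21,7→16,v→22,p→9 17:9→19,7→18,v→17,p→23 18:9→18,7→15,v→18,p→24 19:9→25,7→18,v→19,p→23 20:9→20,7→9,v→18,p→9 21:9→11,7→21,v→26,p→9 22:9→27,7→18,v→22,p→23 23:9→23,7→24,v→15,p→23 24:9→24,7→15,v→15,p→24 25:9→25,7→18,v→18,p→23 26:9→28,7→24,v→26,p→23 27:9→25,7→18,v→26,p→23 28:9→28,7→24,v→18,p→23 (ε-aug+det+¬).
'7pv': N↓-sim [48, 34, 9, 4] end={s10,s29,s36,s39} — reject; 3/3 deletions ∈↓L.
'ppv': |S_i|=[48, 40, 10, 4] end={s10,s29,s36,s39} — reject; 3/3 del acc.
'99v7': run [48, 37, 18, 9, 4] end={s10,s29,s36,s39} ∉↓L; 4/4 deletions ∈↓L.
'79v7v': |S_i|=[48, 34, 26, 18, 7, 4] end={s10,s29,s36,s39} — reject; 5/5 deletions ∈↓L.
'vpv77': N↓-sim [48, 45, 27, 20, 9, 4] end={s10,s29,s36,s39} ∉↓L; 5/5 del acc.
5 minimals (antichain).

A = [7pv, ppv, 99v7, 79v7v, vpv77].


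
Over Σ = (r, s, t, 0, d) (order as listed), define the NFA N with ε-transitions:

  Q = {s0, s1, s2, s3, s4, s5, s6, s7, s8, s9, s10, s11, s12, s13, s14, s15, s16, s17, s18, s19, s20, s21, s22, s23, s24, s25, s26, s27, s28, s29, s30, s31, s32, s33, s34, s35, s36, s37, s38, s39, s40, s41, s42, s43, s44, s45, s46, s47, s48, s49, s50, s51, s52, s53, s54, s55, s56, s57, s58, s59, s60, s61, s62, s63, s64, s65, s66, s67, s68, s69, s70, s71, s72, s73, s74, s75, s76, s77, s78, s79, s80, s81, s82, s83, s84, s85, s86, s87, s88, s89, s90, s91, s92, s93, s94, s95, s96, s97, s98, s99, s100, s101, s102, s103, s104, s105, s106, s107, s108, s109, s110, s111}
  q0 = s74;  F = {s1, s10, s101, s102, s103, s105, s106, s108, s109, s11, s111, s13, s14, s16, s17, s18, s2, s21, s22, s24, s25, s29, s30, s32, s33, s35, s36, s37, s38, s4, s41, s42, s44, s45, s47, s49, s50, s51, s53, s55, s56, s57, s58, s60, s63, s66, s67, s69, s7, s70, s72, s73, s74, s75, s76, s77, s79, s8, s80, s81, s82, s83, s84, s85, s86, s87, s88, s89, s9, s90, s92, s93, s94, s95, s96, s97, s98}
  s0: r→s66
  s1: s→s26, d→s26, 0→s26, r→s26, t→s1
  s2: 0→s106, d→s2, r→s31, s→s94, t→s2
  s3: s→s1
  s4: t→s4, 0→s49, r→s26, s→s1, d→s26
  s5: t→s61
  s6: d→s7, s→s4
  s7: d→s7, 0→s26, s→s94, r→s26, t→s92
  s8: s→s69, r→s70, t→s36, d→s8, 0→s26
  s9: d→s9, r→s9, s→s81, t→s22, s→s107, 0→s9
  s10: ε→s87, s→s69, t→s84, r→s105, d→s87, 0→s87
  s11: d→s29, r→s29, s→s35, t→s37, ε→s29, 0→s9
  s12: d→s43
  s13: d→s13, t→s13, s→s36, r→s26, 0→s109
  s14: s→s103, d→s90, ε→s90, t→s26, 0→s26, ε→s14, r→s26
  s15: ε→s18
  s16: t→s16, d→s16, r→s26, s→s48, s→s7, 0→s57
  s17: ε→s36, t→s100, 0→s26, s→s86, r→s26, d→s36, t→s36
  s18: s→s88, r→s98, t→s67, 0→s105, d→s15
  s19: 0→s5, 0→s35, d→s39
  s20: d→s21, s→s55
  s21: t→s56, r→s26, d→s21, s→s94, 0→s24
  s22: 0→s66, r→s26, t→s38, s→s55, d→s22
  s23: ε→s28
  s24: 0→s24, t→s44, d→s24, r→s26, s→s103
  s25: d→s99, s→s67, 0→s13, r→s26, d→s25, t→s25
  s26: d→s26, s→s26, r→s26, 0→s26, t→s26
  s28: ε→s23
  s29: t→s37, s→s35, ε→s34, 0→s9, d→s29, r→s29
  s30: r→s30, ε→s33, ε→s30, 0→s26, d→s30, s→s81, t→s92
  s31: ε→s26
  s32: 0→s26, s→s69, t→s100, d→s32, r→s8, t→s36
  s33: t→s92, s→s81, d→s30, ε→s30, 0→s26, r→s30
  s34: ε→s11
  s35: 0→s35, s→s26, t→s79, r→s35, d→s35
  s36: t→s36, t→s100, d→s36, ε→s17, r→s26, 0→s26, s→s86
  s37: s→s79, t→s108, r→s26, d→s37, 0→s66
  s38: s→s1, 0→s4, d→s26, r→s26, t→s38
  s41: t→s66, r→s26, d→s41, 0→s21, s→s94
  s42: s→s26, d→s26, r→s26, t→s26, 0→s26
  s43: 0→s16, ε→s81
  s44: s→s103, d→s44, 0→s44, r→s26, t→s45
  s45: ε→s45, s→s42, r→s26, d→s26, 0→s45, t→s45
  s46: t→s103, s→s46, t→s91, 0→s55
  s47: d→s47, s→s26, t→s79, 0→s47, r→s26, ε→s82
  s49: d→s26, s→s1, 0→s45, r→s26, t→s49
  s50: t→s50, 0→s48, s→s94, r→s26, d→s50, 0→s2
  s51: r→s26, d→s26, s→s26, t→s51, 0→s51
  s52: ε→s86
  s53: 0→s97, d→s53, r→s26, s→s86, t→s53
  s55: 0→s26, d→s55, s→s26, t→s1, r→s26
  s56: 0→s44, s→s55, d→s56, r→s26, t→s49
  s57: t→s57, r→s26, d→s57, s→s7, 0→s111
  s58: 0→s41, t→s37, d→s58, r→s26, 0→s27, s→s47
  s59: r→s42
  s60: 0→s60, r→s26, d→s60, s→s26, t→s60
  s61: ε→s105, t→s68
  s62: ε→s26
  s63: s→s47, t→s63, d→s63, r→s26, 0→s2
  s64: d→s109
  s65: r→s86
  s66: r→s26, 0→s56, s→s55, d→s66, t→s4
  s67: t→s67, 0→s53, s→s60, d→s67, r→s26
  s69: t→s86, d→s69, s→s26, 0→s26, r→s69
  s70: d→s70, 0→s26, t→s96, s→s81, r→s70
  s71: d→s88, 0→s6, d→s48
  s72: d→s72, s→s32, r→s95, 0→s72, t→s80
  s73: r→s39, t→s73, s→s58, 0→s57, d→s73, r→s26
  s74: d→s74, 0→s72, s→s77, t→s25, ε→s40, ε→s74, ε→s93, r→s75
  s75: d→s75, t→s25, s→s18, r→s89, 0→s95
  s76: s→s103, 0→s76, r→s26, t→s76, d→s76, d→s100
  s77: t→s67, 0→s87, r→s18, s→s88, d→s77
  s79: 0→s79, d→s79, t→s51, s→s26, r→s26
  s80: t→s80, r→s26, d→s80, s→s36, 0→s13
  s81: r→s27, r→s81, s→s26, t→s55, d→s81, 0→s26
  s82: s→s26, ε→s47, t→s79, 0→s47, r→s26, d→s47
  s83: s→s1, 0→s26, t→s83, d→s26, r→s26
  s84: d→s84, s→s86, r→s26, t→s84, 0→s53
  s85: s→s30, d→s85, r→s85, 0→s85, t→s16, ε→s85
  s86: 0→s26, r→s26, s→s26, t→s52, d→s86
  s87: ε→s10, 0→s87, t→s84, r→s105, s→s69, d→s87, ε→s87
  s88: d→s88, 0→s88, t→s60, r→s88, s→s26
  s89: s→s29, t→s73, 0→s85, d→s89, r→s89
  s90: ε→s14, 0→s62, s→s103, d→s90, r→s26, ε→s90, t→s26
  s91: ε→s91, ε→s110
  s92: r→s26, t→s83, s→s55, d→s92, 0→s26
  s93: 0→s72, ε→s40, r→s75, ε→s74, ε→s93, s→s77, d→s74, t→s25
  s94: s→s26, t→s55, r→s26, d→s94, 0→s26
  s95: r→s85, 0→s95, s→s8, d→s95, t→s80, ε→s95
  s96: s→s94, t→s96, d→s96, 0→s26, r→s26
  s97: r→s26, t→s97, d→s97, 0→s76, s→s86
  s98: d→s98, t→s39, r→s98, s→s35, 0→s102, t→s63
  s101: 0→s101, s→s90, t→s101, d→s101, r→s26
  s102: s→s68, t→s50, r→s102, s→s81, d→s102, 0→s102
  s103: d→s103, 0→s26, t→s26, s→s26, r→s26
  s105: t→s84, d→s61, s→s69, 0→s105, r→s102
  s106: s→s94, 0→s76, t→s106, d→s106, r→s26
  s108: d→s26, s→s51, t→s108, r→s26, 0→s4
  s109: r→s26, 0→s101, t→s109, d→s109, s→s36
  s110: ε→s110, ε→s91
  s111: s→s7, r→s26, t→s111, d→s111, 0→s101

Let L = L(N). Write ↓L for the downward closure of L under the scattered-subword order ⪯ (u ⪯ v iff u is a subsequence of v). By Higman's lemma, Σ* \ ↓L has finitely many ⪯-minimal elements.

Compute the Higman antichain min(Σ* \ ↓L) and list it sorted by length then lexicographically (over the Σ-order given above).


A = [tr, sss, 0s0, rrsttd, t000st].

|Q|=112, |F|=77, |δ|=464 (38 ε).
min D↑ (71 st, q0=0, F={11}): 0:r→1,s→2,t→3,0→4,d→0 1:r→5,s→6,t→3,0→7,d→1 2:r→6,s→8,t→9,0→10,d→2 3:r→11,s→9,t→3,0→12,d→3 4:r→7,s→13,t→14,0→4,d→4 5:r→5,s→15,t→16,0→17,d→5 6:r→18,s→8,t→9,0→19,d→6 7:r→17,s→20,t→14,0→7,d→7 8:r→8,s→11,t→21,0→8,d→8 9:r→11,s→21,t→9,0→22,d→9 10:r→19,s→23,t→24,0→10,d→10 11:r→11,s→11,t→11,0→11,d→11 12:r→11,s→25,t→12,0→26,d→12 13:r→20,s→23,t→25,0→11,d→13 14:r→11,s→25,t→14,0→12,d→14 15:r→15,s→27,t→28,0→29,d→15 16:r→11,s→30,t→16,0→31,d→16 17:r→17,s→32,t→33,0→17,d→17 18:r→18,s→27,t→34,0→35,d→18 19:r→35,s→23,t→24,0→19,d→19 20:r→36,s→23,t→25,0→11,d→20 21:r→11,s→11,t→21,0→21,d→21 22:r→11,s→37,t→22,0→38,d→22 23:r→23,s→11,t→37,0→11,d→23 24:r→11,s→37,t→24,0→22,d→24 25:r→11,s→37,t→25,0→11,d→25 26:r→11,s→25,t→26,0→39,d→26 27:r→27,s→11,t→40,0→27,d→27 28:r→11,s→40,t→41,0→42,d→28 29:r→29,s→43,t→44,0→29,d→29 30:r→11,s→45,t→28,0→46,d→30 31:r→11,s→47,t→31,0→48,d→31 32:r→32,s→43,t→49,0→11,d→32 33:r→11,s→47,t→33,0→31,d→33 34:r→11,s→45,t→34,0→50,d→34 35:r→35,s→43,t→51,0→35,d→35 36:r→36,s→43,t→52,0→11,d→36 37:r→11,s→11,t→37,0→11,d→37 38:r→11,s→37,t→38,0→53,d→38 39:r→11,s→54,t→39,0→39,d→39 40:r→11,s→11,t→55,0→40,d→40 41:r→11,s→55,t→41,0→56,d→11 42:r→11,s→57,t→56,0→58,d→42 43:r→43,s→11,t→57,0→11,d→43 44:r→11,s→57,t→59,0→42,d→44 45:r→11,s→11,t→40,0→45,d→45 46:r→11,s→60,t→42,0→61,d→46 47:r→11,s→60,t→49,0→11,d→47 48:r→11,s→47,t→48,0→39,d→48 49:r→11,s→57,t→62,0→11,d→49 50:r→11,s→60,t→50,0→63,d→50 51:r→11,s→60,t→51,0→50,d→51 52:r→11,s→60,t→52,0→11,d→52 53:r→11,s→64,t→53,0→53,d→53 54:r→11,s→64,t→11,0→11,d→54 55:r→11,s→11,t→55,0→55,d→11 56:r→11,s→65,t→56,0→66,d→11 57:r→11,s→11,t→65,0→11,d→57 58:r→11,s→57,t→66,0→67,d→58 59:r→11,s→65,t→59,0→56,d→11 60:r→11,s→11,t→57,0→11,d→60 61:r→11,s→60,t→58,0→68,d→61 62:r→11,s→65,t→62,0→11,d→11 63:r→11,s→60,t→63,0→53,d→63 64:r→11,s→11,t→11,0→11,d→64 65:r→11,s→11,t→65,0→11,d→11 66:r→11,s→65,t→66,0→69,d→11 67:r→11,s→64,t→69,0→67,d→67 68:r→11,s→64,t→67,0→68,d→68 69:r→11,s→70,t→69,0→69,d→11 70:r→11,s→11,t→11,0→11,d→11.
'tr': |S_i|=[92, 61, 3] end={s26,s31,s39} — reject; 2/2 deletions ∈↓L.
'sss': run [92, 74, 20, 1] end={s26} — reject; 3/3 deletions ∈↓L.
'0s0': run [92, 71, 29, 2] end={s26,s62} rej; 3/3 del acc.
'rrsttd': run [92, 84, 66, 42, 19, 10, 1] end={s26} rej; 6/6 single-dels accept.
't000st': N↓-sim [92, 61, 44, 34, 17, 6, 1] end={s26} rej; 6/6 del acc.
5 words, ⪯-incomp.


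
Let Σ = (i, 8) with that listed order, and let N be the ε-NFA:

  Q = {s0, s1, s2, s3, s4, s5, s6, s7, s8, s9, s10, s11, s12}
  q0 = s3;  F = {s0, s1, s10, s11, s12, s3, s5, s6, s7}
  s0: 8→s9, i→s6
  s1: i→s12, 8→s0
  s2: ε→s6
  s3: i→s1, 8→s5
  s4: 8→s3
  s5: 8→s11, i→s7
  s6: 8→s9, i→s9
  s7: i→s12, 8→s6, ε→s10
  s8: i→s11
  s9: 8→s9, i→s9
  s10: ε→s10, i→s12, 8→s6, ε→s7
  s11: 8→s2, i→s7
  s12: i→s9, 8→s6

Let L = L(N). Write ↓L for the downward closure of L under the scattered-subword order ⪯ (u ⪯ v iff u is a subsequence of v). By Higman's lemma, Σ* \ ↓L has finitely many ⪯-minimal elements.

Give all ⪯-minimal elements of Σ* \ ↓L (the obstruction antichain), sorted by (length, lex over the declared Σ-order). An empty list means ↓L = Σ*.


|Q|=13, |F|=9, |δ|=26 (4 ε).
min D↑ (9 st, q0=0, F={7}): 0:i→1,8→2 1:i→3,8→4 2:i→5,8→6 3:i→7,8→8 4:i→8,8→7 5:i→3,8→8 6:i→5,8→8 7:i→7,8→7 8:i→7,8→7 (ε-aug+det+¬).
'iii': run [11, 7, 3, 1] end={s9} rej; 3/3 deletions ∈↓L.
'i88': N↓-sim [11, 7, 3, 1] end={s9} — reject; 3/3 single-dels accept.
'8i8i': |S_i|=[11, 9, 5, 2, 1] end={s9} ∉↓L; 4/4 deletions ∈↓L.
'888i': |S_i|=[11, 9, 7, 3, 1] end={s9} ∉↓L; 4/4 del acc.
'8888': run [11, 9, 7, 3, 1] end={s9} ∉↓L; 4/4 del acc.
5 minimals (antichain).

min(Σ*\↓L) = [iii, i88, 8i8i, 888i, 8888].


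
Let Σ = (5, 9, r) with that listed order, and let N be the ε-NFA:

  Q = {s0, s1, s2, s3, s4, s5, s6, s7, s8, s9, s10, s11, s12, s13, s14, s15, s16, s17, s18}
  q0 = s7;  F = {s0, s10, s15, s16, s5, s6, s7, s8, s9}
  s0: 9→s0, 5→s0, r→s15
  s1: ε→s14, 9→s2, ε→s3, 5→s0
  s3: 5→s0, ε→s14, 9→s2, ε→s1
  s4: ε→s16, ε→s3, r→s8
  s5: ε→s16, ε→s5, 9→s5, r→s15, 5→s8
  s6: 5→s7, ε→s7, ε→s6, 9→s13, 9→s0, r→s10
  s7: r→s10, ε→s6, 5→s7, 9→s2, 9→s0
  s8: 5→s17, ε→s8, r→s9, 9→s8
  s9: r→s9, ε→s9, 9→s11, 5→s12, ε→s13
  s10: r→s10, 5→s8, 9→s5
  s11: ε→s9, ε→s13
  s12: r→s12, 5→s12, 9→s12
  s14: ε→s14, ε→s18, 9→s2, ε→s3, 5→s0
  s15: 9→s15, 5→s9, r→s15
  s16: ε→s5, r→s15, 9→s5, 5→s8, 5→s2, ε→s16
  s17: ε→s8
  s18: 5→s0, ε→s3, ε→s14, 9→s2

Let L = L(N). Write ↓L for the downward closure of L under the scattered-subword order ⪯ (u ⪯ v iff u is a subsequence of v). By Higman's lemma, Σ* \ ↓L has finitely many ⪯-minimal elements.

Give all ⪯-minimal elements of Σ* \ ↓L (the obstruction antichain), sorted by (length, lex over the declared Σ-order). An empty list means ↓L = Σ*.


|Q|=19, |F|=9, |δ|=66 (24 ε).
min D↑ (8 st, q0=0, F={7}): 0:5→0,9→1,r→2 1:5→1,9→1,r→3 2:5→4,9→5,r→2 3:5→6,9→3,r→3 4:5→4,9→4,r→6 5:5→4,9→5,r→3 6:5→7,9→6,r→6 7:5→7,9→7,r→7 (ε-aug+det+¬).
'9r55': |S_i|=[14, 11, 5, 4, 1] end={s12} ∉↓L; 4/4 single-dels accept.
'r5r5': N↓-sim [14, 11, 7, 4, 1] end={s12} — reject; 4/4 deletions ∈↓L.
2 obstructions.

A = [9r55, r5r5].


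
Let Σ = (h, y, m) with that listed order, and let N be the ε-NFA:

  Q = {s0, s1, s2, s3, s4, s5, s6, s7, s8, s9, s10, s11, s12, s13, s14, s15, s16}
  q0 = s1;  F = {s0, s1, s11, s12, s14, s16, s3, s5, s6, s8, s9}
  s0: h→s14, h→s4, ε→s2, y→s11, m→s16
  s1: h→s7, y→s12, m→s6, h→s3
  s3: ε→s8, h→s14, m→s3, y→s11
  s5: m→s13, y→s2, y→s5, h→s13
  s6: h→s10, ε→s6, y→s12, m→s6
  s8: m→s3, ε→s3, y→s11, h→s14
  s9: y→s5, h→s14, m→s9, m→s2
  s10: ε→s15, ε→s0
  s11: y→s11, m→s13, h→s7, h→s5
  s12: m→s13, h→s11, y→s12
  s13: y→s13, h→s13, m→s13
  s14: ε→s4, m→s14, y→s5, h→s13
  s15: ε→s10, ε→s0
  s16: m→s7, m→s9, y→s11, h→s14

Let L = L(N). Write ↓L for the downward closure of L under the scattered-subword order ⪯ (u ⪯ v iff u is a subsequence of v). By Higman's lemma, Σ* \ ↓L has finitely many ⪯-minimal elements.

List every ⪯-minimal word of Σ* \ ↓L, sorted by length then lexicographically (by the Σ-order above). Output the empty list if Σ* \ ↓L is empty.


A = [ym, hhh, mhmmyh].

|Q|=17, |F|=11, |δ|=51 (9 ε).
min D↑ (11 st, q0=0, F={6}): 0:h→1,y→2,m→3 1:h→4,y→5,m→1 2:h→5,y→2,m→6 3:h→7,y→2,m→3 4:h→6,y→8,m→4 5:h→8,y→5,m→6 6:h→6,y→6,m→6 7:h→4,y→5,m→9 8:h→6,y→8,m→6 9:h→4,y→5,m→10 10:h→4,y→8,m→10.
'ym': |S_i|=[17, 6, 1] end={s13} — reject; 2/2 del acc.
'hhh': run [17, 14, 6, 1] end={s13} rej; 3/3 single-dels accept.
'mhmmyh': N↓-sim [17, 16, 12, 9, 7, 3, 1] end={s13} rej; 6/6 single-dels accept.
3 words, ⪯-incomp.


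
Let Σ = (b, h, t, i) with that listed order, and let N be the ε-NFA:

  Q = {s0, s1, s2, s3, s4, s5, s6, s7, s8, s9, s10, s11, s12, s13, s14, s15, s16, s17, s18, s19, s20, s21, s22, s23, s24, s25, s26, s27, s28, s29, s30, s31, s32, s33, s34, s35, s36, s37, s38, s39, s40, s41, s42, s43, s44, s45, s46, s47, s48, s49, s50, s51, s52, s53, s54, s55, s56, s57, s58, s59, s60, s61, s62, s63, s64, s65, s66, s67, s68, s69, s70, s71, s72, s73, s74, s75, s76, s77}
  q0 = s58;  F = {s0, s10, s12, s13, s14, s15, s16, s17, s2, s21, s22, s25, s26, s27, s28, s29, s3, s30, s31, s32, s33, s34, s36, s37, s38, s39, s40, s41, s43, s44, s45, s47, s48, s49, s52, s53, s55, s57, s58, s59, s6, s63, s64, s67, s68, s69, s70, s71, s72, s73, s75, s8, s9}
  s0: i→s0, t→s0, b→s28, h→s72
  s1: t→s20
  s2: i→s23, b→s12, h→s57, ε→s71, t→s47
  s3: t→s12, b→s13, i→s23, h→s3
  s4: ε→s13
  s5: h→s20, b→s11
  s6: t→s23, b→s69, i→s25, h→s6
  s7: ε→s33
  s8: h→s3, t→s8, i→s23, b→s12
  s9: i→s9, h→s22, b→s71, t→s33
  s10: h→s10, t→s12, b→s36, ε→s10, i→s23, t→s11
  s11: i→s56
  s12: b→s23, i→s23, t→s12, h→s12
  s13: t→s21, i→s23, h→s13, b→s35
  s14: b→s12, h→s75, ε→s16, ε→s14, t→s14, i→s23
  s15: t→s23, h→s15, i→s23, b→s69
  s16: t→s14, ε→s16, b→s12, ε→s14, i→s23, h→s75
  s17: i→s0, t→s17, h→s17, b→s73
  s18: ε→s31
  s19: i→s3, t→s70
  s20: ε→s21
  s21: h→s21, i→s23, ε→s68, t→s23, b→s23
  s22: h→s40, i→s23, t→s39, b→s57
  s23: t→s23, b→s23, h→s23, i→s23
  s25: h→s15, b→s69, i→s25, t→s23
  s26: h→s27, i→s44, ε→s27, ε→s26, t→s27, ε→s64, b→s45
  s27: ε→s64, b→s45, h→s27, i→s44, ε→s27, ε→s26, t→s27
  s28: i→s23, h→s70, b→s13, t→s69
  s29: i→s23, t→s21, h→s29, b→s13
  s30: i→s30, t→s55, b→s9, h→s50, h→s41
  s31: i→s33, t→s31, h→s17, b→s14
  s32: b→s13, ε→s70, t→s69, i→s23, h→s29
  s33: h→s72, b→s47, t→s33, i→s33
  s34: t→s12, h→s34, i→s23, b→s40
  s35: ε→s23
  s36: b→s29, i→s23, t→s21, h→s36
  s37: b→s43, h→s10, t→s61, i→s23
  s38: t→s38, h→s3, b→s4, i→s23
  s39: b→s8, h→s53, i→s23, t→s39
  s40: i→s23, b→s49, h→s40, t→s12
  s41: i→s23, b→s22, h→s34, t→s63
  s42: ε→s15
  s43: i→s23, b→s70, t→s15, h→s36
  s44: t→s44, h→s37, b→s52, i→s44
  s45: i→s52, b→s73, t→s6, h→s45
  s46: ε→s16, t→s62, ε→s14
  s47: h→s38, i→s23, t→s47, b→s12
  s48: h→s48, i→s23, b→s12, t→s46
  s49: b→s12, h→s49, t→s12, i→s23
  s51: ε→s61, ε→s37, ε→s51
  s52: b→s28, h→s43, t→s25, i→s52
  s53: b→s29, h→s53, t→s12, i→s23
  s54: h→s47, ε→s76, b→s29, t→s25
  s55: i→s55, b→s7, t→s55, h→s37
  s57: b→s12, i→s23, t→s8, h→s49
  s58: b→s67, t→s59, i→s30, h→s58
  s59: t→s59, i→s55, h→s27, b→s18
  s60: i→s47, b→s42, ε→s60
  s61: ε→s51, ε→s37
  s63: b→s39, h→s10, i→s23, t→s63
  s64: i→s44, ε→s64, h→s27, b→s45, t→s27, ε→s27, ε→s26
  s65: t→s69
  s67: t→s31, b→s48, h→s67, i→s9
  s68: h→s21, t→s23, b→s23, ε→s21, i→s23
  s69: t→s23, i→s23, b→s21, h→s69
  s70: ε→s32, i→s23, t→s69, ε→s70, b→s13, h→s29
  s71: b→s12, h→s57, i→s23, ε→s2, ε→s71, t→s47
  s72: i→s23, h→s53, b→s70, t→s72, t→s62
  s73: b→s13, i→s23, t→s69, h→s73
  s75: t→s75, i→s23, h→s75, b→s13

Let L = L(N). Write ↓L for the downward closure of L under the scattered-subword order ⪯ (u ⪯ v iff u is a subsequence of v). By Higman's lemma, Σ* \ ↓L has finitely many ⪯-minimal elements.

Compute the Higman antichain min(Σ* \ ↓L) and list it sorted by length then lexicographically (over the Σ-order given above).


Antichain: [bbi, ihi, bbbb, thbtt, ihhtb].

|Q|=78, |F|=53, |δ|=269 (37 ε).
min D↑ (48 st, q0=0, F={12}): 0:b→1,h→0,t→2,i→3 1:b→4,h→1,t→5,i→6 2:b→5,h→7,t→2,i→8 3:b→6,h→9,t→8,i→3 4:b→10,h→4,t→11,i→12 5:b→11,h→13,t→5,i→14 6:b→15,h→16,t→14,i→6 7:b→17,h→7,t→7,i→18 8:b→14,h→19,t→8,i→8 9:b→16,h→20,t→21,i→12 10:b→12,h→10,t→10,i→12 11:b→10,h→22,t→11,i→12 12:b→12,h→12,t→12,i→12 13:b→23,h→13,t→13,i→24 14:b→25,h→26,t→14,i→14 15:b→10,h→27,t→25,i→12 16:b→27,h→28,t→29,i→12 17:b→23,h→17,t→30,i→31 18:b→31,h→19,t→18,i→18 19:b→32,h→33,t→19,i→12 20:b→28,h→20,t→10,i→12 21:b→29,h→33,t→21,i→12 22:b→34,h→22,t→22,i→12 23:b→34,h→23,t→35,i→12 24:b→36,h→26,t→24,i→24 25:b→10,h→37,t→25,i→12 26:b→38,h→39,t→26,i→12 27:b→10,h→40,t→41,i→12 28:b→40,h→28,t→10,i→12 29:b→41,h→39,t→29,i→12 30:b→35,h→30,t→12,i→42 31:b→36,h→32,t→42,i→31 32:b→38,h→43,t→44,i→12 33:b→43,h→33,t→10,i→12 34:b→12,h→34,t→45,i→12 35:b→45,h→35,t→12,i→12 36:b→34,h→38,t→35,i→12 37:b→34,h→46,t→37,i→12 38:b→34,h→47,t→35,i→12 39:b→47,h→39,t→10,i→12 40:b→10,h→40,t→10,i→12 41:b→10,h→46,t→41,i→12 42:b→35,h→44,t→12,i→42 43:b→47,h→43,t→45,i→12 44:b→35,h→44,t→12,i→12 45:b→12,h→45,t→12,i→12 46:b→34,h→46,t→10,i→12 47:b→34,h→47,t→45,i→12.
'bbi': N↓-sim [65, 47, 27, 1] end={s23} — reject; 3/3 del acc.
'ihi': |S_i|=[65, 48, 35, 2] end={s23,s56} — reject; 3/3 del acc.
'bbbb': N↓-sim [65, 47, 27, 7, 2] end={s23,s35} ∉↓L; 4/4 deletions ∈↓L.
'thbtt': run [65, 51, 38, 19, 7, 1] end={s23} ∉↓L; 5/5 single-dels accept.
'ihhtb': N↓-sim [65, 48, 35, 18, 6, 1] end={s23} rej; 5/5 del acc.
5 words, ⪯-incomp.


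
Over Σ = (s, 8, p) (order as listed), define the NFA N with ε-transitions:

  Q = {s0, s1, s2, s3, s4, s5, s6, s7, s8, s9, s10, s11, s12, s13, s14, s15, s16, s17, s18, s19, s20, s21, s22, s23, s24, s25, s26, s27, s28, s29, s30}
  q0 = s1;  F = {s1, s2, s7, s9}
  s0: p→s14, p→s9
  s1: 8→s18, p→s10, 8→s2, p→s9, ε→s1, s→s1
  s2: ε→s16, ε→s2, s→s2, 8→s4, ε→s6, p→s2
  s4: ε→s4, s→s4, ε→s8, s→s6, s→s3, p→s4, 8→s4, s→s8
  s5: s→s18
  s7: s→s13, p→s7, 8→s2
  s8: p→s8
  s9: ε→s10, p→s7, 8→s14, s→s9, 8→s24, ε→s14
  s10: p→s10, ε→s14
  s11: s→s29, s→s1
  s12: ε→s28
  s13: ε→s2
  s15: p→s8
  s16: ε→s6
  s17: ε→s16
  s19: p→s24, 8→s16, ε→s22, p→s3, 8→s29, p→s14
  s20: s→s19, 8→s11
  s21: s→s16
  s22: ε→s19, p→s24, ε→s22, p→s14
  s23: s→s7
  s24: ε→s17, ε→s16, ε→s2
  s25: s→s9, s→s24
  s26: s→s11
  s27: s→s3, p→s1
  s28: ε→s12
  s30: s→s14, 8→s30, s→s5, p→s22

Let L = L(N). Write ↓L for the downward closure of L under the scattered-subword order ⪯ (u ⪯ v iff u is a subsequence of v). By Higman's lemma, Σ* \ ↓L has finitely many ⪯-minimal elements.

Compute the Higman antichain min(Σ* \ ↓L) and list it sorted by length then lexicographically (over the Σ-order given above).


|Q|=31, |F|=4, |δ|=69 (20 ε).
min D↑ (5 st, q0=0, F={3}): 0:s→0,8→1,p→2 1:s→1,8→3,p→1 2:s→2,8→1,p→4 3:s→3,8→3,p→3 4:s→1,8→1,p→4 (ε-aug+det+¬).
'88': run [15, 10, 4] end={s3,s4,s6,s8} — reject; 2/2 single-dels accept.
'pps8': |S_i|=[15, 13, 10, 7, 4] end={s3,s4,s6,s8} ∉↓L; 4/4 deletions ∈↓L.
2 minimals (antichain).

A = [88, pps8].


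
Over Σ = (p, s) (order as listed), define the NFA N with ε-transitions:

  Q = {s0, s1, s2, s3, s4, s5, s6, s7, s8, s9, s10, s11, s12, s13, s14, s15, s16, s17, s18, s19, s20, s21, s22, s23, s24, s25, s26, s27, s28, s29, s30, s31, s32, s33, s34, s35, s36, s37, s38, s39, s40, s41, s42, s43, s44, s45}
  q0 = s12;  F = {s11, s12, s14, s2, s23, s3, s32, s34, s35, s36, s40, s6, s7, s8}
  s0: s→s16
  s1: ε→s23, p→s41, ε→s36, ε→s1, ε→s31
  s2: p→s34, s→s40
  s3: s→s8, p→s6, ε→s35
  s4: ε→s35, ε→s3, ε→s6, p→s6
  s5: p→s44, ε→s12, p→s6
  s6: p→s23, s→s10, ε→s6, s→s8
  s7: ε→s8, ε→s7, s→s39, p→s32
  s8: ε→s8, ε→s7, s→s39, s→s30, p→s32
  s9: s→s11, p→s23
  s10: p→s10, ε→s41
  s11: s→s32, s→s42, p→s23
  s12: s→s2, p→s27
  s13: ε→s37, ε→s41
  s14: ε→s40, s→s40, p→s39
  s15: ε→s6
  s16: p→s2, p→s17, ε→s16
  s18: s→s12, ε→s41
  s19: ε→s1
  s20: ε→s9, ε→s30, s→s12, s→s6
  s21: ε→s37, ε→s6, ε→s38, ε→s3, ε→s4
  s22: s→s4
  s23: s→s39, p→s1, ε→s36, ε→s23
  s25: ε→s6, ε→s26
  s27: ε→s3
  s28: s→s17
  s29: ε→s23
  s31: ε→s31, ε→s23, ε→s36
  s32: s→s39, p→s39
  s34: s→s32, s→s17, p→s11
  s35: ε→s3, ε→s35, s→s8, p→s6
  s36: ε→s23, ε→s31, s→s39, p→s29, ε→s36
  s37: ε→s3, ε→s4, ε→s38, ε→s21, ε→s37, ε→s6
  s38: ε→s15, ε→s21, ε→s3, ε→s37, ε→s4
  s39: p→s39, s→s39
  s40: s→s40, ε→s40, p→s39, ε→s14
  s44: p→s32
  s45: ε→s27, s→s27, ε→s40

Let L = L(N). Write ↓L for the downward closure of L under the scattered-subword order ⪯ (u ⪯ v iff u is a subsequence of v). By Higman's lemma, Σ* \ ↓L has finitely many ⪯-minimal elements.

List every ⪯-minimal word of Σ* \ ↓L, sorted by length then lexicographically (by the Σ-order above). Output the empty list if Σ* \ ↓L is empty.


|Q|=46, |F|=14, |δ|=109 (58 ε).
min D↑ (11 st, q0=0, F={9}): 0:p→1,s→2 1:p→3,s→4 2:p→5,s→6 3:p→7,s→4 4:p→8,s→9 5:p→10,s→8 6:p→9,s→6 7:p→7,s→9 8:p→9,s→9 9:p→9,s→9 10:p→7,s→8 (ε-aug+det+¬).
'pss': N↓-sim [24, 20, 9, 2] end={s30,s39} rej; 3/3 deletions ∈↓L.
'ssp': |S_i|=[24, 19, 7, 1] end={s39} ∉↓L; 3/3 del acc.
'ppps': run [24, 20, 15, 9, 1] end={s39} — reject; 4/4 single-dels accept.
'pspp': N↓-sim [24, 20, 9, 4, 3] end={s10,s39,s41} — reject; 4/4 single-dels accept.
4 obstructions.

A = [pss, ssp, ppps, pspp].
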